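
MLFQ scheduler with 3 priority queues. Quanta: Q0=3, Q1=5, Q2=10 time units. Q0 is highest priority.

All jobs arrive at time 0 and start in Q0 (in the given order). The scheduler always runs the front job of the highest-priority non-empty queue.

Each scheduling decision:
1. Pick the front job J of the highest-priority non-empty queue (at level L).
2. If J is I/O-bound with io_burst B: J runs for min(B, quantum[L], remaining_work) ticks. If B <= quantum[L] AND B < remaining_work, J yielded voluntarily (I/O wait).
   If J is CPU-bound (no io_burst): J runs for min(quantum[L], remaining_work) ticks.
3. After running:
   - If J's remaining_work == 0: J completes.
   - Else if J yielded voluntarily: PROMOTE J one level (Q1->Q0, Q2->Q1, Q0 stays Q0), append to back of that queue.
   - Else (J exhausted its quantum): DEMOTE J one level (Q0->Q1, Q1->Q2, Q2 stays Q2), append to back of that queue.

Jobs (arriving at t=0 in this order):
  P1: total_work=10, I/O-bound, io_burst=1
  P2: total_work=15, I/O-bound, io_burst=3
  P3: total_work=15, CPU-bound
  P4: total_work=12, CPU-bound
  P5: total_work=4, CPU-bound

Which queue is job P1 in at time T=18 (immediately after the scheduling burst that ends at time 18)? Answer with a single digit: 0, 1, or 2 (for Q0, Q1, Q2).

Answer: 0

Derivation:
t=0-1: P1@Q0 runs 1, rem=9, I/O yield, promote→Q0. Q0=[P2,P3,P4,P5,P1] Q1=[] Q2=[]
t=1-4: P2@Q0 runs 3, rem=12, I/O yield, promote→Q0. Q0=[P3,P4,P5,P1,P2] Q1=[] Q2=[]
t=4-7: P3@Q0 runs 3, rem=12, quantum used, demote→Q1. Q0=[P4,P5,P1,P2] Q1=[P3] Q2=[]
t=7-10: P4@Q0 runs 3, rem=9, quantum used, demote→Q1. Q0=[P5,P1,P2] Q1=[P3,P4] Q2=[]
t=10-13: P5@Q0 runs 3, rem=1, quantum used, demote→Q1. Q0=[P1,P2] Q1=[P3,P4,P5] Q2=[]
t=13-14: P1@Q0 runs 1, rem=8, I/O yield, promote→Q0. Q0=[P2,P1] Q1=[P3,P4,P5] Q2=[]
t=14-17: P2@Q0 runs 3, rem=9, I/O yield, promote→Q0. Q0=[P1,P2] Q1=[P3,P4,P5] Q2=[]
t=17-18: P1@Q0 runs 1, rem=7, I/O yield, promote→Q0. Q0=[P2,P1] Q1=[P3,P4,P5] Q2=[]
t=18-21: P2@Q0 runs 3, rem=6, I/O yield, promote→Q0. Q0=[P1,P2] Q1=[P3,P4,P5] Q2=[]
t=21-22: P1@Q0 runs 1, rem=6, I/O yield, promote→Q0. Q0=[P2,P1] Q1=[P3,P4,P5] Q2=[]
t=22-25: P2@Q0 runs 3, rem=3, I/O yield, promote→Q0. Q0=[P1,P2] Q1=[P3,P4,P5] Q2=[]
t=25-26: P1@Q0 runs 1, rem=5, I/O yield, promote→Q0. Q0=[P2,P1] Q1=[P3,P4,P5] Q2=[]
t=26-29: P2@Q0 runs 3, rem=0, completes. Q0=[P1] Q1=[P3,P4,P5] Q2=[]
t=29-30: P1@Q0 runs 1, rem=4, I/O yield, promote→Q0. Q0=[P1] Q1=[P3,P4,P5] Q2=[]
t=30-31: P1@Q0 runs 1, rem=3, I/O yield, promote→Q0. Q0=[P1] Q1=[P3,P4,P5] Q2=[]
t=31-32: P1@Q0 runs 1, rem=2, I/O yield, promote→Q0. Q0=[P1] Q1=[P3,P4,P5] Q2=[]
t=32-33: P1@Q0 runs 1, rem=1, I/O yield, promote→Q0. Q0=[P1] Q1=[P3,P4,P5] Q2=[]
t=33-34: P1@Q0 runs 1, rem=0, completes. Q0=[] Q1=[P3,P4,P5] Q2=[]
t=34-39: P3@Q1 runs 5, rem=7, quantum used, demote→Q2. Q0=[] Q1=[P4,P5] Q2=[P3]
t=39-44: P4@Q1 runs 5, rem=4, quantum used, demote→Q2. Q0=[] Q1=[P5] Q2=[P3,P4]
t=44-45: P5@Q1 runs 1, rem=0, completes. Q0=[] Q1=[] Q2=[P3,P4]
t=45-52: P3@Q2 runs 7, rem=0, completes. Q0=[] Q1=[] Q2=[P4]
t=52-56: P4@Q2 runs 4, rem=0, completes. Q0=[] Q1=[] Q2=[]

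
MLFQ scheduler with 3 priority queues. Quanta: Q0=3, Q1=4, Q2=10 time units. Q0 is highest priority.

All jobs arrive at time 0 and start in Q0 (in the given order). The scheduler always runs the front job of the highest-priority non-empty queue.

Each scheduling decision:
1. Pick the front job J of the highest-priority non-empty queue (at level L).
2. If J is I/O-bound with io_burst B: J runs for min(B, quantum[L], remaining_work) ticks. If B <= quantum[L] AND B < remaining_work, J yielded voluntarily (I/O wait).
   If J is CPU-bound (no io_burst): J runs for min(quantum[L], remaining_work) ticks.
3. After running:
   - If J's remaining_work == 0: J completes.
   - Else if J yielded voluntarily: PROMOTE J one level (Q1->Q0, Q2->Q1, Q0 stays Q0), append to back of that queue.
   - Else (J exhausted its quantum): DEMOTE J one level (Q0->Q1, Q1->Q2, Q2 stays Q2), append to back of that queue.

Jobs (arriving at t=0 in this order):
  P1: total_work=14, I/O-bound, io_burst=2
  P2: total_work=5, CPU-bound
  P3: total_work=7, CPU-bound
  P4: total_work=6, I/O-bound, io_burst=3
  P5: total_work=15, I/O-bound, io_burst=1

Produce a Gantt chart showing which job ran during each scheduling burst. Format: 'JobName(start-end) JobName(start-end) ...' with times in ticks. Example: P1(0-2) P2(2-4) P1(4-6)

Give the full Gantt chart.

t=0-2: P1@Q0 runs 2, rem=12, I/O yield, promote→Q0. Q0=[P2,P3,P4,P5,P1] Q1=[] Q2=[]
t=2-5: P2@Q0 runs 3, rem=2, quantum used, demote→Q1. Q0=[P3,P4,P5,P1] Q1=[P2] Q2=[]
t=5-8: P3@Q0 runs 3, rem=4, quantum used, demote→Q1. Q0=[P4,P5,P1] Q1=[P2,P3] Q2=[]
t=8-11: P4@Q0 runs 3, rem=3, I/O yield, promote→Q0. Q0=[P5,P1,P4] Q1=[P2,P3] Q2=[]
t=11-12: P5@Q0 runs 1, rem=14, I/O yield, promote→Q0. Q0=[P1,P4,P5] Q1=[P2,P3] Q2=[]
t=12-14: P1@Q0 runs 2, rem=10, I/O yield, promote→Q0. Q0=[P4,P5,P1] Q1=[P2,P3] Q2=[]
t=14-17: P4@Q0 runs 3, rem=0, completes. Q0=[P5,P1] Q1=[P2,P3] Q2=[]
t=17-18: P5@Q0 runs 1, rem=13, I/O yield, promote→Q0. Q0=[P1,P5] Q1=[P2,P3] Q2=[]
t=18-20: P1@Q0 runs 2, rem=8, I/O yield, promote→Q0. Q0=[P5,P1] Q1=[P2,P3] Q2=[]
t=20-21: P5@Q0 runs 1, rem=12, I/O yield, promote→Q0. Q0=[P1,P5] Q1=[P2,P3] Q2=[]
t=21-23: P1@Q0 runs 2, rem=6, I/O yield, promote→Q0. Q0=[P5,P1] Q1=[P2,P3] Q2=[]
t=23-24: P5@Q0 runs 1, rem=11, I/O yield, promote→Q0. Q0=[P1,P5] Q1=[P2,P3] Q2=[]
t=24-26: P1@Q0 runs 2, rem=4, I/O yield, promote→Q0. Q0=[P5,P1] Q1=[P2,P3] Q2=[]
t=26-27: P5@Q0 runs 1, rem=10, I/O yield, promote→Q0. Q0=[P1,P5] Q1=[P2,P3] Q2=[]
t=27-29: P1@Q0 runs 2, rem=2, I/O yield, promote→Q0. Q0=[P5,P1] Q1=[P2,P3] Q2=[]
t=29-30: P5@Q0 runs 1, rem=9, I/O yield, promote→Q0. Q0=[P1,P5] Q1=[P2,P3] Q2=[]
t=30-32: P1@Q0 runs 2, rem=0, completes. Q0=[P5] Q1=[P2,P3] Q2=[]
t=32-33: P5@Q0 runs 1, rem=8, I/O yield, promote→Q0. Q0=[P5] Q1=[P2,P3] Q2=[]
t=33-34: P5@Q0 runs 1, rem=7, I/O yield, promote→Q0. Q0=[P5] Q1=[P2,P3] Q2=[]
t=34-35: P5@Q0 runs 1, rem=6, I/O yield, promote→Q0. Q0=[P5] Q1=[P2,P3] Q2=[]
t=35-36: P5@Q0 runs 1, rem=5, I/O yield, promote→Q0. Q0=[P5] Q1=[P2,P3] Q2=[]
t=36-37: P5@Q0 runs 1, rem=4, I/O yield, promote→Q0. Q0=[P5] Q1=[P2,P3] Q2=[]
t=37-38: P5@Q0 runs 1, rem=3, I/O yield, promote→Q0. Q0=[P5] Q1=[P2,P3] Q2=[]
t=38-39: P5@Q0 runs 1, rem=2, I/O yield, promote→Q0. Q0=[P5] Q1=[P2,P3] Q2=[]
t=39-40: P5@Q0 runs 1, rem=1, I/O yield, promote→Q0. Q0=[P5] Q1=[P2,P3] Q2=[]
t=40-41: P5@Q0 runs 1, rem=0, completes. Q0=[] Q1=[P2,P3] Q2=[]
t=41-43: P2@Q1 runs 2, rem=0, completes. Q0=[] Q1=[P3] Q2=[]
t=43-47: P3@Q1 runs 4, rem=0, completes. Q0=[] Q1=[] Q2=[]

Answer: P1(0-2) P2(2-5) P3(5-8) P4(8-11) P5(11-12) P1(12-14) P4(14-17) P5(17-18) P1(18-20) P5(20-21) P1(21-23) P5(23-24) P1(24-26) P5(26-27) P1(27-29) P5(29-30) P1(30-32) P5(32-33) P5(33-34) P5(34-35) P5(35-36) P5(36-37) P5(37-38) P5(38-39) P5(39-40) P5(40-41) P2(41-43) P3(43-47)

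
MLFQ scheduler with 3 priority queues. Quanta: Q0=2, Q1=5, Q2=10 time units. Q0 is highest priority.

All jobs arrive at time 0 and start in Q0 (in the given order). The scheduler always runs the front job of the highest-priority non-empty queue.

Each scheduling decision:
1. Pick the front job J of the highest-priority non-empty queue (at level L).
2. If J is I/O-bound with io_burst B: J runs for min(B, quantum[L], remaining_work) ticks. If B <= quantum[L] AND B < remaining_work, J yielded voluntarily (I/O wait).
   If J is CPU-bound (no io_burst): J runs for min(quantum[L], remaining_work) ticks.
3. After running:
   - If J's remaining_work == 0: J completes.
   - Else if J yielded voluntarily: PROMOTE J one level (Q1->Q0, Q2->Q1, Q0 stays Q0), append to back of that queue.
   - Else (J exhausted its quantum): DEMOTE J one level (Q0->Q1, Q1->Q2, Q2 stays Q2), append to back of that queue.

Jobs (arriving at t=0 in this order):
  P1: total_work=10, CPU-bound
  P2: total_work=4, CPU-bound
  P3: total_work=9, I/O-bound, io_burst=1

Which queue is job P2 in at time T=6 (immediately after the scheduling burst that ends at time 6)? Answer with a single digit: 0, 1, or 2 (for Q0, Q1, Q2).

Answer: 1

Derivation:
t=0-2: P1@Q0 runs 2, rem=8, quantum used, demote→Q1. Q0=[P2,P3] Q1=[P1] Q2=[]
t=2-4: P2@Q0 runs 2, rem=2, quantum used, demote→Q1. Q0=[P3] Q1=[P1,P2] Q2=[]
t=4-5: P3@Q0 runs 1, rem=8, I/O yield, promote→Q0. Q0=[P3] Q1=[P1,P2] Q2=[]
t=5-6: P3@Q0 runs 1, rem=7, I/O yield, promote→Q0. Q0=[P3] Q1=[P1,P2] Q2=[]
t=6-7: P3@Q0 runs 1, rem=6, I/O yield, promote→Q0. Q0=[P3] Q1=[P1,P2] Q2=[]
t=7-8: P3@Q0 runs 1, rem=5, I/O yield, promote→Q0. Q0=[P3] Q1=[P1,P2] Q2=[]
t=8-9: P3@Q0 runs 1, rem=4, I/O yield, promote→Q0. Q0=[P3] Q1=[P1,P2] Q2=[]
t=9-10: P3@Q0 runs 1, rem=3, I/O yield, promote→Q0. Q0=[P3] Q1=[P1,P2] Q2=[]
t=10-11: P3@Q0 runs 1, rem=2, I/O yield, promote→Q0. Q0=[P3] Q1=[P1,P2] Q2=[]
t=11-12: P3@Q0 runs 1, rem=1, I/O yield, promote→Q0. Q0=[P3] Q1=[P1,P2] Q2=[]
t=12-13: P3@Q0 runs 1, rem=0, completes. Q0=[] Q1=[P1,P2] Q2=[]
t=13-18: P1@Q1 runs 5, rem=3, quantum used, demote→Q2. Q0=[] Q1=[P2] Q2=[P1]
t=18-20: P2@Q1 runs 2, rem=0, completes. Q0=[] Q1=[] Q2=[P1]
t=20-23: P1@Q2 runs 3, rem=0, completes. Q0=[] Q1=[] Q2=[]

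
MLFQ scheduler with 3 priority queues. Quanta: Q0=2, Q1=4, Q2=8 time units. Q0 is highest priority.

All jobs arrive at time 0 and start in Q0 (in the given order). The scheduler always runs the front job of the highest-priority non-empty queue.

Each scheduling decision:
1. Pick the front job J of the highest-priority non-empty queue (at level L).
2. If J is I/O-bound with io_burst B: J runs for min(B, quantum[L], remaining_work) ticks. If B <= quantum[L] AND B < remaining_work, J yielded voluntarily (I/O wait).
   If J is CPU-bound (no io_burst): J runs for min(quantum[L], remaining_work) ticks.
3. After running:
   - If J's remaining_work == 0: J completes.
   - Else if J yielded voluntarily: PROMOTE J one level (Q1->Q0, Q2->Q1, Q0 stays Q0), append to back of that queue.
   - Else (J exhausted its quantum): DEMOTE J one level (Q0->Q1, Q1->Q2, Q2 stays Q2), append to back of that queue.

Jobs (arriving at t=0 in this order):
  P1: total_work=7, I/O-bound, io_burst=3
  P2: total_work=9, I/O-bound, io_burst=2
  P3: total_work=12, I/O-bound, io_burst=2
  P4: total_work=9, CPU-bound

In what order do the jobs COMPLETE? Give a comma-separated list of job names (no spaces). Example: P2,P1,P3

t=0-2: P1@Q0 runs 2, rem=5, quantum used, demote→Q1. Q0=[P2,P3,P4] Q1=[P1] Q2=[]
t=2-4: P2@Q0 runs 2, rem=7, I/O yield, promote→Q0. Q0=[P3,P4,P2] Q1=[P1] Q2=[]
t=4-6: P3@Q0 runs 2, rem=10, I/O yield, promote→Q0. Q0=[P4,P2,P3] Q1=[P1] Q2=[]
t=6-8: P4@Q0 runs 2, rem=7, quantum used, demote→Q1. Q0=[P2,P3] Q1=[P1,P4] Q2=[]
t=8-10: P2@Q0 runs 2, rem=5, I/O yield, promote→Q0. Q0=[P3,P2] Q1=[P1,P4] Q2=[]
t=10-12: P3@Q0 runs 2, rem=8, I/O yield, promote→Q0. Q0=[P2,P3] Q1=[P1,P4] Q2=[]
t=12-14: P2@Q0 runs 2, rem=3, I/O yield, promote→Q0. Q0=[P3,P2] Q1=[P1,P4] Q2=[]
t=14-16: P3@Q0 runs 2, rem=6, I/O yield, promote→Q0. Q0=[P2,P3] Q1=[P1,P4] Q2=[]
t=16-18: P2@Q0 runs 2, rem=1, I/O yield, promote→Q0. Q0=[P3,P2] Q1=[P1,P4] Q2=[]
t=18-20: P3@Q0 runs 2, rem=4, I/O yield, promote→Q0. Q0=[P2,P3] Q1=[P1,P4] Q2=[]
t=20-21: P2@Q0 runs 1, rem=0, completes. Q0=[P3] Q1=[P1,P4] Q2=[]
t=21-23: P3@Q0 runs 2, rem=2, I/O yield, promote→Q0. Q0=[P3] Q1=[P1,P4] Q2=[]
t=23-25: P3@Q0 runs 2, rem=0, completes. Q0=[] Q1=[P1,P4] Q2=[]
t=25-28: P1@Q1 runs 3, rem=2, I/O yield, promote→Q0. Q0=[P1] Q1=[P4] Q2=[]
t=28-30: P1@Q0 runs 2, rem=0, completes. Q0=[] Q1=[P4] Q2=[]
t=30-34: P4@Q1 runs 4, rem=3, quantum used, demote→Q2. Q0=[] Q1=[] Q2=[P4]
t=34-37: P4@Q2 runs 3, rem=0, completes. Q0=[] Q1=[] Q2=[]

Answer: P2,P3,P1,P4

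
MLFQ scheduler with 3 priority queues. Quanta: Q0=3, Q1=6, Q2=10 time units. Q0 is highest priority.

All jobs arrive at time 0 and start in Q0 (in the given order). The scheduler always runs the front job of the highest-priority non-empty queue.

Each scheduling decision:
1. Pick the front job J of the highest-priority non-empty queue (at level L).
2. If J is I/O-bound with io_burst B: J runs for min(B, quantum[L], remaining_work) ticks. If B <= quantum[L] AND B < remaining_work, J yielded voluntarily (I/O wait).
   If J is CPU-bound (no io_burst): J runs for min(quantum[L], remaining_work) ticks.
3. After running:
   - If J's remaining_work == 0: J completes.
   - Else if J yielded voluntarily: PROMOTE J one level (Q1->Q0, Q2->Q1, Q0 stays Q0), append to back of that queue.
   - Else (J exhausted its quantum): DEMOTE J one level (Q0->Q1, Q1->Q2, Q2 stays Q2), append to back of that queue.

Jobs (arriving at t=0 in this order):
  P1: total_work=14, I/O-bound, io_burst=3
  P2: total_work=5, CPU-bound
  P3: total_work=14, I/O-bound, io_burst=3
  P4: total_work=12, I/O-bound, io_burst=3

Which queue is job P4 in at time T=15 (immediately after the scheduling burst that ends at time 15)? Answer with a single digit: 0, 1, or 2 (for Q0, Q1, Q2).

Answer: 0

Derivation:
t=0-3: P1@Q0 runs 3, rem=11, I/O yield, promote→Q0. Q0=[P2,P3,P4,P1] Q1=[] Q2=[]
t=3-6: P2@Q0 runs 3, rem=2, quantum used, demote→Q1. Q0=[P3,P4,P1] Q1=[P2] Q2=[]
t=6-9: P3@Q0 runs 3, rem=11, I/O yield, promote→Q0. Q0=[P4,P1,P3] Q1=[P2] Q2=[]
t=9-12: P4@Q0 runs 3, rem=9, I/O yield, promote→Q0. Q0=[P1,P3,P4] Q1=[P2] Q2=[]
t=12-15: P1@Q0 runs 3, rem=8, I/O yield, promote→Q0. Q0=[P3,P4,P1] Q1=[P2] Q2=[]
t=15-18: P3@Q0 runs 3, rem=8, I/O yield, promote→Q0. Q0=[P4,P1,P3] Q1=[P2] Q2=[]
t=18-21: P4@Q0 runs 3, rem=6, I/O yield, promote→Q0. Q0=[P1,P3,P4] Q1=[P2] Q2=[]
t=21-24: P1@Q0 runs 3, rem=5, I/O yield, promote→Q0. Q0=[P3,P4,P1] Q1=[P2] Q2=[]
t=24-27: P3@Q0 runs 3, rem=5, I/O yield, promote→Q0. Q0=[P4,P1,P3] Q1=[P2] Q2=[]
t=27-30: P4@Q0 runs 3, rem=3, I/O yield, promote→Q0. Q0=[P1,P3,P4] Q1=[P2] Q2=[]
t=30-33: P1@Q0 runs 3, rem=2, I/O yield, promote→Q0. Q0=[P3,P4,P1] Q1=[P2] Q2=[]
t=33-36: P3@Q0 runs 3, rem=2, I/O yield, promote→Q0. Q0=[P4,P1,P3] Q1=[P2] Q2=[]
t=36-39: P4@Q0 runs 3, rem=0, completes. Q0=[P1,P3] Q1=[P2] Q2=[]
t=39-41: P1@Q0 runs 2, rem=0, completes. Q0=[P3] Q1=[P2] Q2=[]
t=41-43: P3@Q0 runs 2, rem=0, completes. Q0=[] Q1=[P2] Q2=[]
t=43-45: P2@Q1 runs 2, rem=0, completes. Q0=[] Q1=[] Q2=[]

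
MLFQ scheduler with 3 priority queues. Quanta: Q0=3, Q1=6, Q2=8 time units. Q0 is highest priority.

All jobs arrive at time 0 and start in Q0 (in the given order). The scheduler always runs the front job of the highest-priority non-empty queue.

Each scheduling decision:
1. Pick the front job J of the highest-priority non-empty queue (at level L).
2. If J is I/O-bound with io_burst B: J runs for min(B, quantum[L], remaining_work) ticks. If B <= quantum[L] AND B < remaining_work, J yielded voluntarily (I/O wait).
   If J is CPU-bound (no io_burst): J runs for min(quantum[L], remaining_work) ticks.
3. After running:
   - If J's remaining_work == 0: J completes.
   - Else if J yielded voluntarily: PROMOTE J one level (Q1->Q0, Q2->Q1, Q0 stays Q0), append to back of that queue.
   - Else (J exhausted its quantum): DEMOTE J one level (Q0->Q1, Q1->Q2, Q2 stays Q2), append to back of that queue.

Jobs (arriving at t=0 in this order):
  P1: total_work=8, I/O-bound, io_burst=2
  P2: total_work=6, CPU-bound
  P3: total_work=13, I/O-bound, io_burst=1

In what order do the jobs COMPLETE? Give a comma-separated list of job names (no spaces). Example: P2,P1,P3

t=0-2: P1@Q0 runs 2, rem=6, I/O yield, promote→Q0. Q0=[P2,P3,P1] Q1=[] Q2=[]
t=2-5: P2@Q0 runs 3, rem=3, quantum used, demote→Q1. Q0=[P3,P1] Q1=[P2] Q2=[]
t=5-6: P3@Q0 runs 1, rem=12, I/O yield, promote→Q0. Q0=[P1,P3] Q1=[P2] Q2=[]
t=6-8: P1@Q0 runs 2, rem=4, I/O yield, promote→Q0. Q0=[P3,P1] Q1=[P2] Q2=[]
t=8-9: P3@Q0 runs 1, rem=11, I/O yield, promote→Q0. Q0=[P1,P3] Q1=[P2] Q2=[]
t=9-11: P1@Q0 runs 2, rem=2, I/O yield, promote→Q0. Q0=[P3,P1] Q1=[P2] Q2=[]
t=11-12: P3@Q0 runs 1, rem=10, I/O yield, promote→Q0. Q0=[P1,P3] Q1=[P2] Q2=[]
t=12-14: P1@Q0 runs 2, rem=0, completes. Q0=[P3] Q1=[P2] Q2=[]
t=14-15: P3@Q0 runs 1, rem=9, I/O yield, promote→Q0. Q0=[P3] Q1=[P2] Q2=[]
t=15-16: P3@Q0 runs 1, rem=8, I/O yield, promote→Q0. Q0=[P3] Q1=[P2] Q2=[]
t=16-17: P3@Q0 runs 1, rem=7, I/O yield, promote→Q0. Q0=[P3] Q1=[P2] Q2=[]
t=17-18: P3@Q0 runs 1, rem=6, I/O yield, promote→Q0. Q0=[P3] Q1=[P2] Q2=[]
t=18-19: P3@Q0 runs 1, rem=5, I/O yield, promote→Q0. Q0=[P3] Q1=[P2] Q2=[]
t=19-20: P3@Q0 runs 1, rem=4, I/O yield, promote→Q0. Q0=[P3] Q1=[P2] Q2=[]
t=20-21: P3@Q0 runs 1, rem=3, I/O yield, promote→Q0. Q0=[P3] Q1=[P2] Q2=[]
t=21-22: P3@Q0 runs 1, rem=2, I/O yield, promote→Q0. Q0=[P3] Q1=[P2] Q2=[]
t=22-23: P3@Q0 runs 1, rem=1, I/O yield, promote→Q0. Q0=[P3] Q1=[P2] Q2=[]
t=23-24: P3@Q0 runs 1, rem=0, completes. Q0=[] Q1=[P2] Q2=[]
t=24-27: P2@Q1 runs 3, rem=0, completes. Q0=[] Q1=[] Q2=[]

Answer: P1,P3,P2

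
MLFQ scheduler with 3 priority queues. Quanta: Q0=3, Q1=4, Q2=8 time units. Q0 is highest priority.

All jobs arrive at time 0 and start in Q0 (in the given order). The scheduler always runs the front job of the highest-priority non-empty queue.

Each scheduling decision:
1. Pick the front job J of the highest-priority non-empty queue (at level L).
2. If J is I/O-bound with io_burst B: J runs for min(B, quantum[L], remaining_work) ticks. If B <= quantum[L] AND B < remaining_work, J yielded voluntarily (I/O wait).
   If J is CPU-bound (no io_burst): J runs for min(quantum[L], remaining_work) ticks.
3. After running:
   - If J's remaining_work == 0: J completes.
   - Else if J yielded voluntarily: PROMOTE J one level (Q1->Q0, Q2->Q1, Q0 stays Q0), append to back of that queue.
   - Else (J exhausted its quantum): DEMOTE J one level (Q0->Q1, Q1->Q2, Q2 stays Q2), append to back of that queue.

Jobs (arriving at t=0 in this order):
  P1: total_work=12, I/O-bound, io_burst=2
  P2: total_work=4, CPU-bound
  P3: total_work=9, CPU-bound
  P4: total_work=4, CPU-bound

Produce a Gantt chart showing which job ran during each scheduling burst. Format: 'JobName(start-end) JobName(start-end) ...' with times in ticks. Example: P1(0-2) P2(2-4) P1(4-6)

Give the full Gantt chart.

Answer: P1(0-2) P2(2-5) P3(5-8) P4(8-11) P1(11-13) P1(13-15) P1(15-17) P1(17-19) P1(19-21) P2(21-22) P3(22-26) P4(26-27) P3(27-29)

Derivation:
t=0-2: P1@Q0 runs 2, rem=10, I/O yield, promote→Q0. Q0=[P2,P3,P4,P1] Q1=[] Q2=[]
t=2-5: P2@Q0 runs 3, rem=1, quantum used, demote→Q1. Q0=[P3,P4,P1] Q1=[P2] Q2=[]
t=5-8: P3@Q0 runs 3, rem=6, quantum used, demote→Q1. Q0=[P4,P1] Q1=[P2,P3] Q2=[]
t=8-11: P4@Q0 runs 3, rem=1, quantum used, demote→Q1. Q0=[P1] Q1=[P2,P3,P4] Q2=[]
t=11-13: P1@Q0 runs 2, rem=8, I/O yield, promote→Q0. Q0=[P1] Q1=[P2,P3,P4] Q2=[]
t=13-15: P1@Q0 runs 2, rem=6, I/O yield, promote→Q0. Q0=[P1] Q1=[P2,P3,P4] Q2=[]
t=15-17: P1@Q0 runs 2, rem=4, I/O yield, promote→Q0. Q0=[P1] Q1=[P2,P3,P4] Q2=[]
t=17-19: P1@Q0 runs 2, rem=2, I/O yield, promote→Q0. Q0=[P1] Q1=[P2,P3,P4] Q2=[]
t=19-21: P1@Q0 runs 2, rem=0, completes. Q0=[] Q1=[P2,P3,P4] Q2=[]
t=21-22: P2@Q1 runs 1, rem=0, completes. Q0=[] Q1=[P3,P4] Q2=[]
t=22-26: P3@Q1 runs 4, rem=2, quantum used, demote→Q2. Q0=[] Q1=[P4] Q2=[P3]
t=26-27: P4@Q1 runs 1, rem=0, completes. Q0=[] Q1=[] Q2=[P3]
t=27-29: P3@Q2 runs 2, rem=0, completes. Q0=[] Q1=[] Q2=[]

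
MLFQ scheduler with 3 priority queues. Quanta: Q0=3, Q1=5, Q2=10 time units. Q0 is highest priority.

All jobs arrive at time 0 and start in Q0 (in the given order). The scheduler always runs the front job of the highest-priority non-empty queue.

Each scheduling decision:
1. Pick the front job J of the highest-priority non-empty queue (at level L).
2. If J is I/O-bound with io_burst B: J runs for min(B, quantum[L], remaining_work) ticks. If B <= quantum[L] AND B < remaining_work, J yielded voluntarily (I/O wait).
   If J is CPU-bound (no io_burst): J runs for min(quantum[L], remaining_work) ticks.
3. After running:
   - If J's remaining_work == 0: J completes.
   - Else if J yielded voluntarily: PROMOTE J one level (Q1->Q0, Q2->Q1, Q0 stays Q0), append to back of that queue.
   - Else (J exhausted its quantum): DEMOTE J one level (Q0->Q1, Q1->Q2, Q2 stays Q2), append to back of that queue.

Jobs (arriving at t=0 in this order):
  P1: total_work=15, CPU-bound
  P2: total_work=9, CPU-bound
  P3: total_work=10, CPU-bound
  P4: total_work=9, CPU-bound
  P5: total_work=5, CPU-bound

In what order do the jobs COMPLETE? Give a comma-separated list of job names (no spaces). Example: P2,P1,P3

Answer: P5,P1,P2,P3,P4

Derivation:
t=0-3: P1@Q0 runs 3, rem=12, quantum used, demote→Q1. Q0=[P2,P3,P4,P5] Q1=[P1] Q2=[]
t=3-6: P2@Q0 runs 3, rem=6, quantum used, demote→Q1. Q0=[P3,P4,P5] Q1=[P1,P2] Q2=[]
t=6-9: P3@Q0 runs 3, rem=7, quantum used, demote→Q1. Q0=[P4,P5] Q1=[P1,P2,P3] Q2=[]
t=9-12: P4@Q0 runs 3, rem=6, quantum used, demote→Q1. Q0=[P5] Q1=[P1,P2,P3,P4] Q2=[]
t=12-15: P5@Q0 runs 3, rem=2, quantum used, demote→Q1. Q0=[] Q1=[P1,P2,P3,P4,P5] Q2=[]
t=15-20: P1@Q1 runs 5, rem=7, quantum used, demote→Q2. Q0=[] Q1=[P2,P3,P4,P5] Q2=[P1]
t=20-25: P2@Q1 runs 5, rem=1, quantum used, demote→Q2. Q0=[] Q1=[P3,P4,P5] Q2=[P1,P2]
t=25-30: P3@Q1 runs 5, rem=2, quantum used, demote→Q2. Q0=[] Q1=[P4,P5] Q2=[P1,P2,P3]
t=30-35: P4@Q1 runs 5, rem=1, quantum used, demote→Q2. Q0=[] Q1=[P5] Q2=[P1,P2,P3,P4]
t=35-37: P5@Q1 runs 2, rem=0, completes. Q0=[] Q1=[] Q2=[P1,P2,P3,P4]
t=37-44: P1@Q2 runs 7, rem=0, completes. Q0=[] Q1=[] Q2=[P2,P3,P4]
t=44-45: P2@Q2 runs 1, rem=0, completes. Q0=[] Q1=[] Q2=[P3,P4]
t=45-47: P3@Q2 runs 2, rem=0, completes. Q0=[] Q1=[] Q2=[P4]
t=47-48: P4@Q2 runs 1, rem=0, completes. Q0=[] Q1=[] Q2=[]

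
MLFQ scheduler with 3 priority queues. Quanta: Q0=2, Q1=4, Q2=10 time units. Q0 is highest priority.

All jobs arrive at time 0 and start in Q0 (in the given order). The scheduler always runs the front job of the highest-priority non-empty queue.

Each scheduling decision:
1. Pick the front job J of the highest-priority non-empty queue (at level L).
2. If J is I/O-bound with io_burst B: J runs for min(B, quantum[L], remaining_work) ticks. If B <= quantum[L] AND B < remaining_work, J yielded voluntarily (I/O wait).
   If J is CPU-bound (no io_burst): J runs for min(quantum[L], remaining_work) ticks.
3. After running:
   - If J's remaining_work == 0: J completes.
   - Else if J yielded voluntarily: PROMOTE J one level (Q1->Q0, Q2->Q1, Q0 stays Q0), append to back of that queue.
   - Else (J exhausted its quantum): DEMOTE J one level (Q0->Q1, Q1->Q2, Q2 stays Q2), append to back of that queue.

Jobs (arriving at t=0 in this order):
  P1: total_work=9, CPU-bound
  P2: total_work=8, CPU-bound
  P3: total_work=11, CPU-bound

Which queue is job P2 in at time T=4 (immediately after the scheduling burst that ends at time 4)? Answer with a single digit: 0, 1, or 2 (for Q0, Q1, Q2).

Answer: 1

Derivation:
t=0-2: P1@Q0 runs 2, rem=7, quantum used, demote→Q1. Q0=[P2,P3] Q1=[P1] Q2=[]
t=2-4: P2@Q0 runs 2, rem=6, quantum used, demote→Q1. Q0=[P3] Q1=[P1,P2] Q2=[]
t=4-6: P3@Q0 runs 2, rem=9, quantum used, demote→Q1. Q0=[] Q1=[P1,P2,P3] Q2=[]
t=6-10: P1@Q1 runs 4, rem=3, quantum used, demote→Q2. Q0=[] Q1=[P2,P3] Q2=[P1]
t=10-14: P2@Q1 runs 4, rem=2, quantum used, demote→Q2. Q0=[] Q1=[P3] Q2=[P1,P2]
t=14-18: P3@Q1 runs 4, rem=5, quantum used, demote→Q2. Q0=[] Q1=[] Q2=[P1,P2,P3]
t=18-21: P1@Q2 runs 3, rem=0, completes. Q0=[] Q1=[] Q2=[P2,P3]
t=21-23: P2@Q2 runs 2, rem=0, completes. Q0=[] Q1=[] Q2=[P3]
t=23-28: P3@Q2 runs 5, rem=0, completes. Q0=[] Q1=[] Q2=[]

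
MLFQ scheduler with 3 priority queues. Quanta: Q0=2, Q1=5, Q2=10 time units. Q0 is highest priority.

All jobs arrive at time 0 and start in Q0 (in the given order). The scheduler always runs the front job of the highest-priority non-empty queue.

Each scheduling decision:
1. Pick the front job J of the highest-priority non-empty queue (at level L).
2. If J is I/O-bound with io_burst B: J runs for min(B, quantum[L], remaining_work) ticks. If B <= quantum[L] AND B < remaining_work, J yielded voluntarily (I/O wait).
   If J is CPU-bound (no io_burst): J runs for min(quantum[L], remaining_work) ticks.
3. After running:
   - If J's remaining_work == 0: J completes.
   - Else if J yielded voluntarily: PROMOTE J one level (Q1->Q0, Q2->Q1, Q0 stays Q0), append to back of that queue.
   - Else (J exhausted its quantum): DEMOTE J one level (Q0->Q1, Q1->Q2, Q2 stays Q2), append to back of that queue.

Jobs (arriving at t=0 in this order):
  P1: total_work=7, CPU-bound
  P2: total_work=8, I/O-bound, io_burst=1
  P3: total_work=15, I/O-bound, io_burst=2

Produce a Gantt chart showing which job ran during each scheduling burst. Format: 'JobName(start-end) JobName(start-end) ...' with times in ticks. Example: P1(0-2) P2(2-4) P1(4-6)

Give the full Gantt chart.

Answer: P1(0-2) P2(2-3) P3(3-5) P2(5-6) P3(6-8) P2(8-9) P3(9-11) P2(11-12) P3(12-14) P2(14-15) P3(15-17) P2(17-18) P3(18-20) P2(20-21) P3(21-23) P2(23-24) P3(24-25) P1(25-30)

Derivation:
t=0-2: P1@Q0 runs 2, rem=5, quantum used, demote→Q1. Q0=[P2,P3] Q1=[P1] Q2=[]
t=2-3: P2@Q0 runs 1, rem=7, I/O yield, promote→Q0. Q0=[P3,P2] Q1=[P1] Q2=[]
t=3-5: P3@Q0 runs 2, rem=13, I/O yield, promote→Q0. Q0=[P2,P3] Q1=[P1] Q2=[]
t=5-6: P2@Q0 runs 1, rem=6, I/O yield, promote→Q0. Q0=[P3,P2] Q1=[P1] Q2=[]
t=6-8: P3@Q0 runs 2, rem=11, I/O yield, promote→Q0. Q0=[P2,P3] Q1=[P1] Q2=[]
t=8-9: P2@Q0 runs 1, rem=5, I/O yield, promote→Q0. Q0=[P3,P2] Q1=[P1] Q2=[]
t=9-11: P3@Q0 runs 2, rem=9, I/O yield, promote→Q0. Q0=[P2,P3] Q1=[P1] Q2=[]
t=11-12: P2@Q0 runs 1, rem=4, I/O yield, promote→Q0. Q0=[P3,P2] Q1=[P1] Q2=[]
t=12-14: P3@Q0 runs 2, rem=7, I/O yield, promote→Q0. Q0=[P2,P3] Q1=[P1] Q2=[]
t=14-15: P2@Q0 runs 1, rem=3, I/O yield, promote→Q0. Q0=[P3,P2] Q1=[P1] Q2=[]
t=15-17: P3@Q0 runs 2, rem=5, I/O yield, promote→Q0. Q0=[P2,P3] Q1=[P1] Q2=[]
t=17-18: P2@Q0 runs 1, rem=2, I/O yield, promote→Q0. Q0=[P3,P2] Q1=[P1] Q2=[]
t=18-20: P3@Q0 runs 2, rem=3, I/O yield, promote→Q0. Q0=[P2,P3] Q1=[P1] Q2=[]
t=20-21: P2@Q0 runs 1, rem=1, I/O yield, promote→Q0. Q0=[P3,P2] Q1=[P1] Q2=[]
t=21-23: P3@Q0 runs 2, rem=1, I/O yield, promote→Q0. Q0=[P2,P3] Q1=[P1] Q2=[]
t=23-24: P2@Q0 runs 1, rem=0, completes. Q0=[P3] Q1=[P1] Q2=[]
t=24-25: P3@Q0 runs 1, rem=0, completes. Q0=[] Q1=[P1] Q2=[]
t=25-30: P1@Q1 runs 5, rem=0, completes. Q0=[] Q1=[] Q2=[]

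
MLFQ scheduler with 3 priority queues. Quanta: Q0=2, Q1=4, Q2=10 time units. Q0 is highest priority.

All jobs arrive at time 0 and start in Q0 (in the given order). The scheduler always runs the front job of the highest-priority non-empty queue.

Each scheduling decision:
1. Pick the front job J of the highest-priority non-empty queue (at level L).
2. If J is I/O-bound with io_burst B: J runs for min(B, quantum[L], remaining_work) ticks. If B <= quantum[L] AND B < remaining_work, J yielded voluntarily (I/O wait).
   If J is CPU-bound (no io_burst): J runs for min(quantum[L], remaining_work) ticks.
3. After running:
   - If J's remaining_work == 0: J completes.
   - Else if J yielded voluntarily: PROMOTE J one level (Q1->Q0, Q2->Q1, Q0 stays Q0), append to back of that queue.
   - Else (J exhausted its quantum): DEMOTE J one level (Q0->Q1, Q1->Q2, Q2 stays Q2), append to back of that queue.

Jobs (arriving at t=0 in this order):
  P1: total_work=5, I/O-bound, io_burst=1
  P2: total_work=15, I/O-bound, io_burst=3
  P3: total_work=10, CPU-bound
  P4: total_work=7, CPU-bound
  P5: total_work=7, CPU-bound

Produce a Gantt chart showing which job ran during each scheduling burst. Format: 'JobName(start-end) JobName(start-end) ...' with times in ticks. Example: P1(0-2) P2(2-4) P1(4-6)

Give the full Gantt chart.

Answer: P1(0-1) P2(1-3) P3(3-5) P4(5-7) P5(7-9) P1(9-10) P1(10-11) P1(11-12) P1(12-13) P2(13-16) P2(16-18) P3(18-22) P4(22-26) P5(26-30) P2(30-33) P2(33-35) P2(35-38) P3(38-42) P4(42-43) P5(43-44)

Derivation:
t=0-1: P1@Q0 runs 1, rem=4, I/O yield, promote→Q0. Q0=[P2,P3,P4,P5,P1] Q1=[] Q2=[]
t=1-3: P2@Q0 runs 2, rem=13, quantum used, demote→Q1. Q0=[P3,P4,P5,P1] Q1=[P2] Q2=[]
t=3-5: P3@Q0 runs 2, rem=8, quantum used, demote→Q1. Q0=[P4,P5,P1] Q1=[P2,P3] Q2=[]
t=5-7: P4@Q0 runs 2, rem=5, quantum used, demote→Q1. Q0=[P5,P1] Q1=[P2,P3,P4] Q2=[]
t=7-9: P5@Q0 runs 2, rem=5, quantum used, demote→Q1. Q0=[P1] Q1=[P2,P3,P4,P5] Q2=[]
t=9-10: P1@Q0 runs 1, rem=3, I/O yield, promote→Q0. Q0=[P1] Q1=[P2,P3,P4,P5] Q2=[]
t=10-11: P1@Q0 runs 1, rem=2, I/O yield, promote→Q0. Q0=[P1] Q1=[P2,P3,P4,P5] Q2=[]
t=11-12: P1@Q0 runs 1, rem=1, I/O yield, promote→Q0. Q0=[P1] Q1=[P2,P3,P4,P5] Q2=[]
t=12-13: P1@Q0 runs 1, rem=0, completes. Q0=[] Q1=[P2,P3,P4,P5] Q2=[]
t=13-16: P2@Q1 runs 3, rem=10, I/O yield, promote→Q0. Q0=[P2] Q1=[P3,P4,P5] Q2=[]
t=16-18: P2@Q0 runs 2, rem=8, quantum used, demote→Q1. Q0=[] Q1=[P3,P4,P5,P2] Q2=[]
t=18-22: P3@Q1 runs 4, rem=4, quantum used, demote→Q2. Q0=[] Q1=[P4,P5,P2] Q2=[P3]
t=22-26: P4@Q1 runs 4, rem=1, quantum used, demote→Q2. Q0=[] Q1=[P5,P2] Q2=[P3,P4]
t=26-30: P5@Q1 runs 4, rem=1, quantum used, demote→Q2. Q0=[] Q1=[P2] Q2=[P3,P4,P5]
t=30-33: P2@Q1 runs 3, rem=5, I/O yield, promote→Q0. Q0=[P2] Q1=[] Q2=[P3,P4,P5]
t=33-35: P2@Q0 runs 2, rem=3, quantum used, demote→Q1. Q0=[] Q1=[P2] Q2=[P3,P4,P5]
t=35-38: P2@Q1 runs 3, rem=0, completes. Q0=[] Q1=[] Q2=[P3,P4,P5]
t=38-42: P3@Q2 runs 4, rem=0, completes. Q0=[] Q1=[] Q2=[P4,P5]
t=42-43: P4@Q2 runs 1, rem=0, completes. Q0=[] Q1=[] Q2=[P5]
t=43-44: P5@Q2 runs 1, rem=0, completes. Q0=[] Q1=[] Q2=[]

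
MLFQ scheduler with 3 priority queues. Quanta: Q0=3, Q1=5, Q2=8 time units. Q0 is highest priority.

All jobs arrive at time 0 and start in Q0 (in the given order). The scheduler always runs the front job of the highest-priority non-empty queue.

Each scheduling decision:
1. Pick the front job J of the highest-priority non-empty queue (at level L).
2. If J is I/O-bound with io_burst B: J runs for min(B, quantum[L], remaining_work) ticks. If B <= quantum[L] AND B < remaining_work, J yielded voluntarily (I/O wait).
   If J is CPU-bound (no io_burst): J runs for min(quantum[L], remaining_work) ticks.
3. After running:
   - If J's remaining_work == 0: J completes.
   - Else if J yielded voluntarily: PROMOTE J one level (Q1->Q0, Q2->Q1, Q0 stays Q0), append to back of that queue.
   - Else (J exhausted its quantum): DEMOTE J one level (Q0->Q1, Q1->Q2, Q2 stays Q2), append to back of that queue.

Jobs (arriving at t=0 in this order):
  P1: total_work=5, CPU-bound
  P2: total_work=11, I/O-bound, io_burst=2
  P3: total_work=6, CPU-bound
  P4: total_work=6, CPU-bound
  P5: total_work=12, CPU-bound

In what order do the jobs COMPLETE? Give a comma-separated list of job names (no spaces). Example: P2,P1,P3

t=0-3: P1@Q0 runs 3, rem=2, quantum used, demote→Q1. Q0=[P2,P3,P4,P5] Q1=[P1] Q2=[]
t=3-5: P2@Q0 runs 2, rem=9, I/O yield, promote→Q0. Q0=[P3,P4,P5,P2] Q1=[P1] Q2=[]
t=5-8: P3@Q0 runs 3, rem=3, quantum used, demote→Q1. Q0=[P4,P5,P2] Q1=[P1,P3] Q2=[]
t=8-11: P4@Q0 runs 3, rem=3, quantum used, demote→Q1. Q0=[P5,P2] Q1=[P1,P3,P4] Q2=[]
t=11-14: P5@Q0 runs 3, rem=9, quantum used, demote→Q1. Q0=[P2] Q1=[P1,P3,P4,P5] Q2=[]
t=14-16: P2@Q0 runs 2, rem=7, I/O yield, promote→Q0. Q0=[P2] Q1=[P1,P3,P4,P5] Q2=[]
t=16-18: P2@Q0 runs 2, rem=5, I/O yield, promote→Q0. Q0=[P2] Q1=[P1,P3,P4,P5] Q2=[]
t=18-20: P2@Q0 runs 2, rem=3, I/O yield, promote→Q0. Q0=[P2] Q1=[P1,P3,P4,P5] Q2=[]
t=20-22: P2@Q0 runs 2, rem=1, I/O yield, promote→Q0. Q0=[P2] Q1=[P1,P3,P4,P5] Q2=[]
t=22-23: P2@Q0 runs 1, rem=0, completes. Q0=[] Q1=[P1,P3,P4,P5] Q2=[]
t=23-25: P1@Q1 runs 2, rem=0, completes. Q0=[] Q1=[P3,P4,P5] Q2=[]
t=25-28: P3@Q1 runs 3, rem=0, completes. Q0=[] Q1=[P4,P5] Q2=[]
t=28-31: P4@Q1 runs 3, rem=0, completes. Q0=[] Q1=[P5] Q2=[]
t=31-36: P5@Q1 runs 5, rem=4, quantum used, demote→Q2. Q0=[] Q1=[] Q2=[P5]
t=36-40: P5@Q2 runs 4, rem=0, completes. Q0=[] Q1=[] Q2=[]

Answer: P2,P1,P3,P4,P5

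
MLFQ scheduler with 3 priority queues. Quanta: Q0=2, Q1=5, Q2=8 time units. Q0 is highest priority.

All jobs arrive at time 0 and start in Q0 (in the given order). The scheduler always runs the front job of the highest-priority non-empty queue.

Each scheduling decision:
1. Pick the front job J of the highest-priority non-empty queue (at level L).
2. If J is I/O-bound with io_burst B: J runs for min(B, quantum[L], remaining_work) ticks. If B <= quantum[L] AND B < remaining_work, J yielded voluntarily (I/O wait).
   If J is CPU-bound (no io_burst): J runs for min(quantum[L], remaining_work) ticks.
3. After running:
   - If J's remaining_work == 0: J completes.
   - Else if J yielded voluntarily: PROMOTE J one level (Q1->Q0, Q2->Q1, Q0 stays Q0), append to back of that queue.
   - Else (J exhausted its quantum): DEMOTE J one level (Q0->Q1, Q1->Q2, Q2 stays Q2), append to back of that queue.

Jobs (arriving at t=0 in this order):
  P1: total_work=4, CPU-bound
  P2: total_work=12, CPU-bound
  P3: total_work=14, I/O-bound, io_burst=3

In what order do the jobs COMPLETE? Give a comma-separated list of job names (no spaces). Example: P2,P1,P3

Answer: P1,P3,P2

Derivation:
t=0-2: P1@Q0 runs 2, rem=2, quantum used, demote→Q1. Q0=[P2,P3] Q1=[P1] Q2=[]
t=2-4: P2@Q0 runs 2, rem=10, quantum used, demote→Q1. Q0=[P3] Q1=[P1,P2] Q2=[]
t=4-6: P3@Q0 runs 2, rem=12, quantum used, demote→Q1. Q0=[] Q1=[P1,P2,P3] Q2=[]
t=6-8: P1@Q1 runs 2, rem=0, completes. Q0=[] Q1=[P2,P3] Q2=[]
t=8-13: P2@Q1 runs 5, rem=5, quantum used, demote→Q2. Q0=[] Q1=[P3] Q2=[P2]
t=13-16: P3@Q1 runs 3, rem=9, I/O yield, promote→Q0. Q0=[P3] Q1=[] Q2=[P2]
t=16-18: P3@Q0 runs 2, rem=7, quantum used, demote→Q1. Q0=[] Q1=[P3] Q2=[P2]
t=18-21: P3@Q1 runs 3, rem=4, I/O yield, promote→Q0. Q0=[P3] Q1=[] Q2=[P2]
t=21-23: P3@Q0 runs 2, rem=2, quantum used, demote→Q1. Q0=[] Q1=[P3] Q2=[P2]
t=23-25: P3@Q1 runs 2, rem=0, completes. Q0=[] Q1=[] Q2=[P2]
t=25-30: P2@Q2 runs 5, rem=0, completes. Q0=[] Q1=[] Q2=[]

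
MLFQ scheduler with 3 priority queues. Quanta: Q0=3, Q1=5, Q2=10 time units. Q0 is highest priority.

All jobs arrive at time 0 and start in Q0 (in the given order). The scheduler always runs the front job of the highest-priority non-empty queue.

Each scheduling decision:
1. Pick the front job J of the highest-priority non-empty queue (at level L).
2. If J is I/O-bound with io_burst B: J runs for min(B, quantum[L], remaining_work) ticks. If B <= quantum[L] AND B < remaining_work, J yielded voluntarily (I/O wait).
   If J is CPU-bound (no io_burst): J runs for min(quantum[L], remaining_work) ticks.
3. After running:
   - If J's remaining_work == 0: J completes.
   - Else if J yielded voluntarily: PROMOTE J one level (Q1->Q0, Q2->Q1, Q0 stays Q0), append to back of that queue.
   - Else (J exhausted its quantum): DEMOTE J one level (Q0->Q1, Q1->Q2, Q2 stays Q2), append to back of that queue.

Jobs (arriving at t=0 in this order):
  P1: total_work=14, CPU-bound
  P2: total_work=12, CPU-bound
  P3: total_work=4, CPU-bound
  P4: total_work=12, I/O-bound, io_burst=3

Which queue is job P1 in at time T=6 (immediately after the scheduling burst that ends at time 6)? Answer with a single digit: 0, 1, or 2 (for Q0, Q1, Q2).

Answer: 1

Derivation:
t=0-3: P1@Q0 runs 3, rem=11, quantum used, demote→Q1. Q0=[P2,P3,P4] Q1=[P1] Q2=[]
t=3-6: P2@Q0 runs 3, rem=9, quantum used, demote→Q1. Q0=[P3,P4] Q1=[P1,P2] Q2=[]
t=6-9: P3@Q0 runs 3, rem=1, quantum used, demote→Q1. Q0=[P4] Q1=[P1,P2,P3] Q2=[]
t=9-12: P4@Q0 runs 3, rem=9, I/O yield, promote→Q0. Q0=[P4] Q1=[P1,P2,P3] Q2=[]
t=12-15: P4@Q0 runs 3, rem=6, I/O yield, promote→Q0. Q0=[P4] Q1=[P1,P2,P3] Q2=[]
t=15-18: P4@Q0 runs 3, rem=3, I/O yield, promote→Q0. Q0=[P4] Q1=[P1,P2,P3] Q2=[]
t=18-21: P4@Q0 runs 3, rem=0, completes. Q0=[] Q1=[P1,P2,P3] Q2=[]
t=21-26: P1@Q1 runs 5, rem=6, quantum used, demote→Q2. Q0=[] Q1=[P2,P3] Q2=[P1]
t=26-31: P2@Q1 runs 5, rem=4, quantum used, demote→Q2. Q0=[] Q1=[P3] Q2=[P1,P2]
t=31-32: P3@Q1 runs 1, rem=0, completes. Q0=[] Q1=[] Q2=[P1,P2]
t=32-38: P1@Q2 runs 6, rem=0, completes. Q0=[] Q1=[] Q2=[P2]
t=38-42: P2@Q2 runs 4, rem=0, completes. Q0=[] Q1=[] Q2=[]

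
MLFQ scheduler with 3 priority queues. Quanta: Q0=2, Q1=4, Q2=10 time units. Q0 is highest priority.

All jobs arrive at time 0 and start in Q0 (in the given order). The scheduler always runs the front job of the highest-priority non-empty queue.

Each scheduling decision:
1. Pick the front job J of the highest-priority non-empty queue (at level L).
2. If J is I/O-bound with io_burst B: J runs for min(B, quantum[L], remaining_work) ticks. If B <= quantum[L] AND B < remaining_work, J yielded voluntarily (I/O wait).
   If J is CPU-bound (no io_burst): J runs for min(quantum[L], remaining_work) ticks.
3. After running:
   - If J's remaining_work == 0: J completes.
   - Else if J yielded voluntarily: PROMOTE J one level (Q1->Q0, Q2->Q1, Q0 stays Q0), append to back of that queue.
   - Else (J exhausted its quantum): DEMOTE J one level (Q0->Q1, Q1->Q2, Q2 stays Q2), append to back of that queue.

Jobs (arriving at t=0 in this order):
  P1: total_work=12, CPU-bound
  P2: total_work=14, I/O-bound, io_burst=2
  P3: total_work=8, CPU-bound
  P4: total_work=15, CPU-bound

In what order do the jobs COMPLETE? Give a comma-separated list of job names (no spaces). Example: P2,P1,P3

Answer: P2,P1,P3,P4

Derivation:
t=0-2: P1@Q0 runs 2, rem=10, quantum used, demote→Q1. Q0=[P2,P3,P4] Q1=[P1] Q2=[]
t=2-4: P2@Q0 runs 2, rem=12, I/O yield, promote→Q0. Q0=[P3,P4,P2] Q1=[P1] Q2=[]
t=4-6: P3@Q0 runs 2, rem=6, quantum used, demote→Q1. Q0=[P4,P2] Q1=[P1,P3] Q2=[]
t=6-8: P4@Q0 runs 2, rem=13, quantum used, demote→Q1. Q0=[P2] Q1=[P1,P3,P4] Q2=[]
t=8-10: P2@Q0 runs 2, rem=10, I/O yield, promote→Q0. Q0=[P2] Q1=[P1,P3,P4] Q2=[]
t=10-12: P2@Q0 runs 2, rem=8, I/O yield, promote→Q0. Q0=[P2] Q1=[P1,P3,P4] Q2=[]
t=12-14: P2@Q0 runs 2, rem=6, I/O yield, promote→Q0. Q0=[P2] Q1=[P1,P3,P4] Q2=[]
t=14-16: P2@Q0 runs 2, rem=4, I/O yield, promote→Q0. Q0=[P2] Q1=[P1,P3,P4] Q2=[]
t=16-18: P2@Q0 runs 2, rem=2, I/O yield, promote→Q0. Q0=[P2] Q1=[P1,P3,P4] Q2=[]
t=18-20: P2@Q0 runs 2, rem=0, completes. Q0=[] Q1=[P1,P3,P4] Q2=[]
t=20-24: P1@Q1 runs 4, rem=6, quantum used, demote→Q2. Q0=[] Q1=[P3,P4] Q2=[P1]
t=24-28: P3@Q1 runs 4, rem=2, quantum used, demote→Q2. Q0=[] Q1=[P4] Q2=[P1,P3]
t=28-32: P4@Q1 runs 4, rem=9, quantum used, demote→Q2. Q0=[] Q1=[] Q2=[P1,P3,P4]
t=32-38: P1@Q2 runs 6, rem=0, completes. Q0=[] Q1=[] Q2=[P3,P4]
t=38-40: P3@Q2 runs 2, rem=0, completes. Q0=[] Q1=[] Q2=[P4]
t=40-49: P4@Q2 runs 9, rem=0, completes. Q0=[] Q1=[] Q2=[]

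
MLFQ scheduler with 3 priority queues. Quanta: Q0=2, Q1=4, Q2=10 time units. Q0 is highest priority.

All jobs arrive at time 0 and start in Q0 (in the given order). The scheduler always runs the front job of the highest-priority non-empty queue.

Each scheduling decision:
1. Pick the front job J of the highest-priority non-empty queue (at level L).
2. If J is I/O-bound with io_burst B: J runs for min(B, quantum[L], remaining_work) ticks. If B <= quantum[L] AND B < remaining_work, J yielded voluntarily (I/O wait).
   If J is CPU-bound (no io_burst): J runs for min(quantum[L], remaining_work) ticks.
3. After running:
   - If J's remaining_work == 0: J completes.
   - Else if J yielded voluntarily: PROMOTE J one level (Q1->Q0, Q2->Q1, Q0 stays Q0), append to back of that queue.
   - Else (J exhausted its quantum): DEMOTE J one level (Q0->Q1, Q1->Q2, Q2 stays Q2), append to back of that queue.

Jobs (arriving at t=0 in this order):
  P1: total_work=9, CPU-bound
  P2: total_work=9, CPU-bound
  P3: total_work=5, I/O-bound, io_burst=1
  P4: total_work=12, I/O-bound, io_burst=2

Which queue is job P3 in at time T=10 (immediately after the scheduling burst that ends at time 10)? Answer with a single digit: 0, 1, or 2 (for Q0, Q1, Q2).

Answer: 0

Derivation:
t=0-2: P1@Q0 runs 2, rem=7, quantum used, demote→Q1. Q0=[P2,P3,P4] Q1=[P1] Q2=[]
t=2-4: P2@Q0 runs 2, rem=7, quantum used, demote→Q1. Q0=[P3,P4] Q1=[P1,P2] Q2=[]
t=4-5: P3@Q0 runs 1, rem=4, I/O yield, promote→Q0. Q0=[P4,P3] Q1=[P1,P2] Q2=[]
t=5-7: P4@Q0 runs 2, rem=10, I/O yield, promote→Q0. Q0=[P3,P4] Q1=[P1,P2] Q2=[]
t=7-8: P3@Q0 runs 1, rem=3, I/O yield, promote→Q0. Q0=[P4,P3] Q1=[P1,P2] Q2=[]
t=8-10: P4@Q0 runs 2, rem=8, I/O yield, promote→Q0. Q0=[P3,P4] Q1=[P1,P2] Q2=[]
t=10-11: P3@Q0 runs 1, rem=2, I/O yield, promote→Q0. Q0=[P4,P3] Q1=[P1,P2] Q2=[]
t=11-13: P4@Q0 runs 2, rem=6, I/O yield, promote→Q0. Q0=[P3,P4] Q1=[P1,P2] Q2=[]
t=13-14: P3@Q0 runs 1, rem=1, I/O yield, promote→Q0. Q0=[P4,P3] Q1=[P1,P2] Q2=[]
t=14-16: P4@Q0 runs 2, rem=4, I/O yield, promote→Q0. Q0=[P3,P4] Q1=[P1,P2] Q2=[]
t=16-17: P3@Q0 runs 1, rem=0, completes. Q0=[P4] Q1=[P1,P2] Q2=[]
t=17-19: P4@Q0 runs 2, rem=2, I/O yield, promote→Q0. Q0=[P4] Q1=[P1,P2] Q2=[]
t=19-21: P4@Q0 runs 2, rem=0, completes. Q0=[] Q1=[P1,P2] Q2=[]
t=21-25: P1@Q1 runs 4, rem=3, quantum used, demote→Q2. Q0=[] Q1=[P2] Q2=[P1]
t=25-29: P2@Q1 runs 4, rem=3, quantum used, demote→Q2. Q0=[] Q1=[] Q2=[P1,P2]
t=29-32: P1@Q2 runs 3, rem=0, completes. Q0=[] Q1=[] Q2=[P2]
t=32-35: P2@Q2 runs 3, rem=0, completes. Q0=[] Q1=[] Q2=[]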